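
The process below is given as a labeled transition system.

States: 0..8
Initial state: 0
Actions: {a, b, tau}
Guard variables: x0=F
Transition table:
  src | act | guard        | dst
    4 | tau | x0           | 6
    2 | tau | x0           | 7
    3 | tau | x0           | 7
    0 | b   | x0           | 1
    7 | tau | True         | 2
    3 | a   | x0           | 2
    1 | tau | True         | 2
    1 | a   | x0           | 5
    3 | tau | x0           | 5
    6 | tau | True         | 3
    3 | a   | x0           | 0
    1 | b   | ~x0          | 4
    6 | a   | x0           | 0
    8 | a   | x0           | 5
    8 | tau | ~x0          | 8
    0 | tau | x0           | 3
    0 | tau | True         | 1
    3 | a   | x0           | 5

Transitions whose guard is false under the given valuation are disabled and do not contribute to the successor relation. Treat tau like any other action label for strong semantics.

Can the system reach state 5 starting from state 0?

Answer: UNREACHABLE

Working:
6 transition(s) survive guard evaluation.
L0 = {0}
L1 = {1}  cumulative {0,1}
L2 = {2,4}  cumulative {0,1,2,4}
R = {0,1,2,4}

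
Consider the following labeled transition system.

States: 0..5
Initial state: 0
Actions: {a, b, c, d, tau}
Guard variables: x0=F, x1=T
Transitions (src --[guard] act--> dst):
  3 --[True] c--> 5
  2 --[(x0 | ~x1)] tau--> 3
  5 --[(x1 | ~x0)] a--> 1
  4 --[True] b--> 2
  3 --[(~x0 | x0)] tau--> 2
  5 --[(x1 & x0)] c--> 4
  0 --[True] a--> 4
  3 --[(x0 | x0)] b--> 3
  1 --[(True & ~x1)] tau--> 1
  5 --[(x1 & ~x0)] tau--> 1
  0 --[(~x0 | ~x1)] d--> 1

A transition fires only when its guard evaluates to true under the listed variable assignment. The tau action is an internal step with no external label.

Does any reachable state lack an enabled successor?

Answer: DEADLOCK at state 1

Working:
Reachable = {0,1,2,4}
  0: a→4  d→1  [deg 2]
  1: ∅  [deadlock]
  2: ∅  [deadlock]
  4: b→2  [deg 1]
witness 1: d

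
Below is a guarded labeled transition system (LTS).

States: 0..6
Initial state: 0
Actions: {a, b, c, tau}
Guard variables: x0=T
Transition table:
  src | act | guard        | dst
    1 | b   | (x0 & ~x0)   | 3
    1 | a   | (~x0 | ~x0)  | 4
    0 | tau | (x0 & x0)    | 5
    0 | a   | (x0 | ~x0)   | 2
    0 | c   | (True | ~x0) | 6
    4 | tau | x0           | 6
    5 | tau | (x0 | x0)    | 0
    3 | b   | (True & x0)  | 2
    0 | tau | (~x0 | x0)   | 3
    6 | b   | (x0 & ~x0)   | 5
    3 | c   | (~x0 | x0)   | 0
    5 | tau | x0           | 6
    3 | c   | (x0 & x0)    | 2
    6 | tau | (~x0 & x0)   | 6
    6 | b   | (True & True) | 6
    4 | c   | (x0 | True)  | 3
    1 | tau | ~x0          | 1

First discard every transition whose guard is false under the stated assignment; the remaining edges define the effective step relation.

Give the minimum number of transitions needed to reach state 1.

BFS to 1:
  depth 0: {0}
  depth 1: {2,3,5,6}
1 never appears.

Answer: UNREACHABLE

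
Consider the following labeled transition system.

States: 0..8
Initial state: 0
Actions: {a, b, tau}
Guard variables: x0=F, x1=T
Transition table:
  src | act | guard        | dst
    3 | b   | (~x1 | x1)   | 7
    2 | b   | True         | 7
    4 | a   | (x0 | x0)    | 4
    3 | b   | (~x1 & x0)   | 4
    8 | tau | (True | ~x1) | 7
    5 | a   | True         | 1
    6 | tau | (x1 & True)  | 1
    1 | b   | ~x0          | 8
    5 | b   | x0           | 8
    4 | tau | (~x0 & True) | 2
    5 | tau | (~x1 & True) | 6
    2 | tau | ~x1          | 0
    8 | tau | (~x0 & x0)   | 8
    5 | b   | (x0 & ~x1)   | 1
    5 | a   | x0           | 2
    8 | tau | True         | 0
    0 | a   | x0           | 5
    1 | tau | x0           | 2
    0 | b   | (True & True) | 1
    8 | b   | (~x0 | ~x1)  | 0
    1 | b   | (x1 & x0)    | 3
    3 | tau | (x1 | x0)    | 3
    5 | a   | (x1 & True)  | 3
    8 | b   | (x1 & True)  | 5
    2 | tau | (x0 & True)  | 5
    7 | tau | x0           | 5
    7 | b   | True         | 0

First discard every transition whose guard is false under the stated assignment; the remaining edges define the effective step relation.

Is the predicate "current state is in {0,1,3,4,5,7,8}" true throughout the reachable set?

Answer: INVARIANT HOLDS

Trace:
Safe = {0,1,3,4,5,7,8}
Reach set: {0,1,3,5,7,8}
  0: ok
  1: ok
  3: ok
  5: ok
  7: ok
  8: ok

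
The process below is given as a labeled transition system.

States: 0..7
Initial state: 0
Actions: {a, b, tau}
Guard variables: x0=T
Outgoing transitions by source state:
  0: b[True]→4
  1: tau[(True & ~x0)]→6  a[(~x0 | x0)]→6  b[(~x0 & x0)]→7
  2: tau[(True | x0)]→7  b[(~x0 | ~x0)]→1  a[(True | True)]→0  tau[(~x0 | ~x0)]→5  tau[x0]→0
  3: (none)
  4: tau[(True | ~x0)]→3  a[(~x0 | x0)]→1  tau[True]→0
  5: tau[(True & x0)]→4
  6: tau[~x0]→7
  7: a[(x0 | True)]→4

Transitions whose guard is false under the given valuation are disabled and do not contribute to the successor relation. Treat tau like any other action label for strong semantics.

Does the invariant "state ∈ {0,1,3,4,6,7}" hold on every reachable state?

Answer: INVARIANT HOLDS

Trace:
Inv-set: {0,1,3,4,6,7}
Reach set: {0,1,3,4,6}
  0: ✓
  1: ✓
  3: ✓
  4: ✓
  6: ✓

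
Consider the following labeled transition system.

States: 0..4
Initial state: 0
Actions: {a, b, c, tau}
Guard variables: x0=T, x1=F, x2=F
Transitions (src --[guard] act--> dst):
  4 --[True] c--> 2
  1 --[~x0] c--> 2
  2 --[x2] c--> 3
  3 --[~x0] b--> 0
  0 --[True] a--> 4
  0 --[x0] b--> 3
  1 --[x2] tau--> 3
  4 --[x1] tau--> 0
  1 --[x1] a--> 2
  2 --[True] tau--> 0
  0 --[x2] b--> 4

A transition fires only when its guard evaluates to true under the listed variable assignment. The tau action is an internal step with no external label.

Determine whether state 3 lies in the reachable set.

Answer: REACHABLE

Trace:
4 transition(s) survive guard evaluation.
Layer 0: {0}
Layer 1: {3,4}  total {0,3,4}
Layer 2: {2}  total {0,2,3,4}
Reachable = {0,2,3,4}
Path to 3: b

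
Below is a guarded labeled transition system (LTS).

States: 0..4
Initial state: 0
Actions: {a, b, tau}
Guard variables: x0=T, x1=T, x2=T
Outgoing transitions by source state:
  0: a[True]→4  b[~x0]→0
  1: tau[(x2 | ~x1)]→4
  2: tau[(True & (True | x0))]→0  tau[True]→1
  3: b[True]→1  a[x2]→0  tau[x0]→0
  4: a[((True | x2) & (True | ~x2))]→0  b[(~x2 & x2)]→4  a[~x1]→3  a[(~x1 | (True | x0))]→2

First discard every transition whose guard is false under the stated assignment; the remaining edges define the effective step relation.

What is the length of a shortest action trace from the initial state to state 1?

Breadth-first toward 1:
  L0 = {0}
  L1 = {4}
  L2 = {2}
  L3 = {1}
first hit 1 at d=3 via a·a·tau

Answer: 3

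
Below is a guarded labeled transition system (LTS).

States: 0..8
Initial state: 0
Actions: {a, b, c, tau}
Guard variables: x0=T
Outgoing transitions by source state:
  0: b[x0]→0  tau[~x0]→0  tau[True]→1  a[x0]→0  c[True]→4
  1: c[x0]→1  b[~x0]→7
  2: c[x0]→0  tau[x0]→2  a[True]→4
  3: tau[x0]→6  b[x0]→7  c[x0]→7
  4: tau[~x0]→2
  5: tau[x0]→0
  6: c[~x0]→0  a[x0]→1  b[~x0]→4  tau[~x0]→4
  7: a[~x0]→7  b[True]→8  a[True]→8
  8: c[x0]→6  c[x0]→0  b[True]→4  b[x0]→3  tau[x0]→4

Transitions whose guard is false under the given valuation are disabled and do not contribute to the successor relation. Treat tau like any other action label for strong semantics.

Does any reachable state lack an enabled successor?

Answer: DEADLOCK at state 4

Trace:
Reach set: {0,1,4}
  0: a→0  b→0  c→4  tau→1  [deg 4]
  1: c→1  [deg 1]
  4: ∅  [STUCK]
Path to 4: c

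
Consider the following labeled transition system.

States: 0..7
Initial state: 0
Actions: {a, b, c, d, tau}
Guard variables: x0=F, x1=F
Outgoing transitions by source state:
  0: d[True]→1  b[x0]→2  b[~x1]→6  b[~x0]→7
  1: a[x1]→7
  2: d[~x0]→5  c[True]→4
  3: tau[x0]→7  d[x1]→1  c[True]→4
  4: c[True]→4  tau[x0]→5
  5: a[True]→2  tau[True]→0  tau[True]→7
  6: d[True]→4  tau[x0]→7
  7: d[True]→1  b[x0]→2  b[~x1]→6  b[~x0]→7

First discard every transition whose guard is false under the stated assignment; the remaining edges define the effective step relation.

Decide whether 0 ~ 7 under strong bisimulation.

Compute ~ classes (split until stable):
  P[0] = {{0,1,2,3,4,5,6,7}}
  P[1] = {{0,7},{1},{2},{3,4},{5},{6}}
stable after 2 split(s): 6 block(s)
class of 0: {0,7}; class of 7: {0,7}

Answer: BISIMILAR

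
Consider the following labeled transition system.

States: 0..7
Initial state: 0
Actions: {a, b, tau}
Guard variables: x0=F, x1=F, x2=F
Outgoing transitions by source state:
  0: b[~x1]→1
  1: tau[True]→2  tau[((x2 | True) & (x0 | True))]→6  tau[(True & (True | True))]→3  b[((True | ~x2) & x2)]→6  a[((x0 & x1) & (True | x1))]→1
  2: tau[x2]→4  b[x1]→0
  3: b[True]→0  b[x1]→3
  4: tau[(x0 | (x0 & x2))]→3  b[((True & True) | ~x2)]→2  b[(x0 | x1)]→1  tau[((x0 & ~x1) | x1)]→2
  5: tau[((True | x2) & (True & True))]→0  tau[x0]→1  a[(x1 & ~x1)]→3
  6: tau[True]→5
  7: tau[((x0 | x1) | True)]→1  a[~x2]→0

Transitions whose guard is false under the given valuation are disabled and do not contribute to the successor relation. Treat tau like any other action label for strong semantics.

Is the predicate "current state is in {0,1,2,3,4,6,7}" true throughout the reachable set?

Answer: INVARIANT VIOLATED at state 5

Trace:
Allowed set {0,1,2,3,4,6,7}
Reach set: {0,1,2,3,5,6}
  0: ✓
  1: ✓
  2: ✓
  3: ✓
  5: VIOLATES
  6: ✓
witness against invariant: b·tau·tau → 5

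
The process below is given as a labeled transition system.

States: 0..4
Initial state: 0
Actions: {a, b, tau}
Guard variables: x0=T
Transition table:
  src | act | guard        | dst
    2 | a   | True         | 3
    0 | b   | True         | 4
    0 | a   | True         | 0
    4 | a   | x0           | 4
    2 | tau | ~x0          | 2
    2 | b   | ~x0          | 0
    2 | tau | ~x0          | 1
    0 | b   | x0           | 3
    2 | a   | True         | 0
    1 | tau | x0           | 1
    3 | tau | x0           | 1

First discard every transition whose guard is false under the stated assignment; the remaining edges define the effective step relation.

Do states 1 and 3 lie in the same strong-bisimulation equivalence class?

Compute ~ classes (split until stable):
  π0 = {{0,1,2,3,4}}
  π1 = {{0},{1,3},{2,4}}
  π2 = {{0},{1,3},{2},{4}}
stable after 3 split(s): 4 block(s)
class of 1: {1,3}; class of 3: {1,3}

Answer: BISIMILAR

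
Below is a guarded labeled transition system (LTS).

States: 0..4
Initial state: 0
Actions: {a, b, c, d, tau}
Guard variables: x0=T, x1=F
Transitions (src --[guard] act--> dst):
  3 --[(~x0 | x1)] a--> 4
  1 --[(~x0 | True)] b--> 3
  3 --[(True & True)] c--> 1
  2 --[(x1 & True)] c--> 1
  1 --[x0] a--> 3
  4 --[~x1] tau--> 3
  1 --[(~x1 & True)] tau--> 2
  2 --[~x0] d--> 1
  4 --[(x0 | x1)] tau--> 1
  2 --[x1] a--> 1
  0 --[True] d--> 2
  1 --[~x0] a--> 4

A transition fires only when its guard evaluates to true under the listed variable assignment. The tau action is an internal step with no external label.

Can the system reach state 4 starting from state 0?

Answer: UNREACHABLE

Trace:
Guard filter leaves 7 enabled edge(s).
Layer 0: {0}
Layer 1: {2}  cumulative {0,2}
Reachable = {0,2}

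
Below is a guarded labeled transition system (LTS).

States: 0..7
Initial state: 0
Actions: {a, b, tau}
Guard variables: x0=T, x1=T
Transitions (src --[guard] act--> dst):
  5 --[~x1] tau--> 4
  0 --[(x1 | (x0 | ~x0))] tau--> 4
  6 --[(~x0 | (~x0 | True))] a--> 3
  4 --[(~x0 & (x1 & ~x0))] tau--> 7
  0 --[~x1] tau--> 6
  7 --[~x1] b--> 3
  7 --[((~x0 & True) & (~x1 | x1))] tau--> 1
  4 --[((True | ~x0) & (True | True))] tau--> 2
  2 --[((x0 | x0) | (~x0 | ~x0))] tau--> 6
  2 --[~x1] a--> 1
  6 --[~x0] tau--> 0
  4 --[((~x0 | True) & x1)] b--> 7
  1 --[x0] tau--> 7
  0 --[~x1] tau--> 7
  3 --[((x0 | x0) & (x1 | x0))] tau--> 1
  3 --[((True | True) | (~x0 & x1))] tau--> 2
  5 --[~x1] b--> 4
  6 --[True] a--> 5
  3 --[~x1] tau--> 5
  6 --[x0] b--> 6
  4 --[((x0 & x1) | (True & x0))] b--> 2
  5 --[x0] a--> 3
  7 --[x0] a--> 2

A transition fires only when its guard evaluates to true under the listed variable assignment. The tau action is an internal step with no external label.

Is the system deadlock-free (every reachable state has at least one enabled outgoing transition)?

Answer: DEADLOCK-FREE

Trace:
Reach set: {0,1,2,3,4,5,6,7}
  0: tau→4  [deg 1]
  1: tau→7  [deg 1]
  2: tau→6  [deg 1]
  3: tau→1  tau→2  [deg 2]
  4: b→2  b→7  tau→2  [deg 3]
  5: a→3  [deg 1]
  6: a→3  a→5  b→6  [deg 3]
  7: a→2  [deg 1]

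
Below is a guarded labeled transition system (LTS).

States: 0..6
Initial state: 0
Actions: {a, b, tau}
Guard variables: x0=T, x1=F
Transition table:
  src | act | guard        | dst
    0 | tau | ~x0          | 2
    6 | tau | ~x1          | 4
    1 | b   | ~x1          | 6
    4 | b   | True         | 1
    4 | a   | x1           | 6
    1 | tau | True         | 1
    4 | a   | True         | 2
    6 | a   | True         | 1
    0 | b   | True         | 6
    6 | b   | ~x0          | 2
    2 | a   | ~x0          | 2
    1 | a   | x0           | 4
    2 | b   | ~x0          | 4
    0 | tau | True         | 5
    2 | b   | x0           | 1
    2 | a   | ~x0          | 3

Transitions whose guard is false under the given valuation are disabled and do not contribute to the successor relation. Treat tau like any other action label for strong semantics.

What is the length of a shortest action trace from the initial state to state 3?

Layered search for 3:
  Layer 0: {0}
  Layer 1: {5,6}
  Layer 2: {1,4}
  Layer 3: {2}
3 never appears.

Answer: UNREACHABLE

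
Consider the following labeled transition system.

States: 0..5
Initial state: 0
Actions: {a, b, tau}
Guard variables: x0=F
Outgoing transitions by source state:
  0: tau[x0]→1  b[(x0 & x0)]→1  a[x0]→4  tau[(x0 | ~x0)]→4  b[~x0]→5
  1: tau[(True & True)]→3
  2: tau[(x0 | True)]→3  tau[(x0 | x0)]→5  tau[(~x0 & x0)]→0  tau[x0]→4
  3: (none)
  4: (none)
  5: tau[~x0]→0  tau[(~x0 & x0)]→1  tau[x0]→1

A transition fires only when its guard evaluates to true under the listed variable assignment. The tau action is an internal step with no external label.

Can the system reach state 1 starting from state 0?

Answer: UNREACHABLE

Working:
After dropping false guards: 5 live edges.
Layer 0: {0}
Layer 1: {4,5}  total {0,4,5}
Reachable = {0,4,5}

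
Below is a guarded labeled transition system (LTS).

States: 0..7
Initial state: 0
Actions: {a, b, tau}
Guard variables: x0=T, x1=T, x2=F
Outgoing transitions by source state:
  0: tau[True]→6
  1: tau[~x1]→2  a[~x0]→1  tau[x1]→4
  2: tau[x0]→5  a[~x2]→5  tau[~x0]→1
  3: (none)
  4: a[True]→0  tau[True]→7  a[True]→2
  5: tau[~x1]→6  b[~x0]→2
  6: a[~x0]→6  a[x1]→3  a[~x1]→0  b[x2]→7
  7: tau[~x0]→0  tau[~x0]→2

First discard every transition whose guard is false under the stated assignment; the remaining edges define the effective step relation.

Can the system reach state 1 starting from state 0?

Answer: UNREACHABLE

Analysis:
After dropping false guards: 8 live edges.
Layer 0: {0}
Layer 1: {6}  total {0,6}
Layer 2: {3}  total {0,3,6}
Reach set: {0,3,6}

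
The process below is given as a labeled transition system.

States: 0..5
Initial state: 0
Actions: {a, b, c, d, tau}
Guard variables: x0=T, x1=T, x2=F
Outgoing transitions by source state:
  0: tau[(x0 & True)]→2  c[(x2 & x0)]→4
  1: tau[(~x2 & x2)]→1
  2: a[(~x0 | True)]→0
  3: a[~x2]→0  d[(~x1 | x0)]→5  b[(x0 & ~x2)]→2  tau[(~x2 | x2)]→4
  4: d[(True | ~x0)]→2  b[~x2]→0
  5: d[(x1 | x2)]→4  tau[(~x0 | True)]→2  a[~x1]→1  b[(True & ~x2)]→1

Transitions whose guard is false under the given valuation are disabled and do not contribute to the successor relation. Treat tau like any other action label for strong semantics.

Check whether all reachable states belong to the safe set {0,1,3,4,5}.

Safe = {0,1,3,4,5}
Reach set: {0,2}
  0: ok
  2: outside
reach 2 via tau — violates

Answer: INVARIANT VIOLATED at state 2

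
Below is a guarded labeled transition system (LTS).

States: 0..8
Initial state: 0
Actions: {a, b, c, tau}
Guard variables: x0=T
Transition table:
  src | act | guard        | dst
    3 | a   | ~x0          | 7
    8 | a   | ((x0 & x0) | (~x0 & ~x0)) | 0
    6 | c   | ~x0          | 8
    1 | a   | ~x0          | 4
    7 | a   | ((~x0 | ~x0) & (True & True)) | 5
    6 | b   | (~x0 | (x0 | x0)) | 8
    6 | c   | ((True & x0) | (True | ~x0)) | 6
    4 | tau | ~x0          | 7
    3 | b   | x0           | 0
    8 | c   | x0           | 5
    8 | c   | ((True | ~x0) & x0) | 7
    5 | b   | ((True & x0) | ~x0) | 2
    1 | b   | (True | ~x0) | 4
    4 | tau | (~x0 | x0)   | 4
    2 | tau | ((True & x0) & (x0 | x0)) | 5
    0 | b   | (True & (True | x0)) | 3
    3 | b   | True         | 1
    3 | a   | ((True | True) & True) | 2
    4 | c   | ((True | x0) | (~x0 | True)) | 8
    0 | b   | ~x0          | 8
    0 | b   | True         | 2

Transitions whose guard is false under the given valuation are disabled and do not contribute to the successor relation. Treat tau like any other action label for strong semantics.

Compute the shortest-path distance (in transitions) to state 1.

BFS to 1:
  depth 0: {0}
  depth 1: {2,3}
  depth 2: {1,5}
depth(1)=2, e.g. b·b

Answer: 2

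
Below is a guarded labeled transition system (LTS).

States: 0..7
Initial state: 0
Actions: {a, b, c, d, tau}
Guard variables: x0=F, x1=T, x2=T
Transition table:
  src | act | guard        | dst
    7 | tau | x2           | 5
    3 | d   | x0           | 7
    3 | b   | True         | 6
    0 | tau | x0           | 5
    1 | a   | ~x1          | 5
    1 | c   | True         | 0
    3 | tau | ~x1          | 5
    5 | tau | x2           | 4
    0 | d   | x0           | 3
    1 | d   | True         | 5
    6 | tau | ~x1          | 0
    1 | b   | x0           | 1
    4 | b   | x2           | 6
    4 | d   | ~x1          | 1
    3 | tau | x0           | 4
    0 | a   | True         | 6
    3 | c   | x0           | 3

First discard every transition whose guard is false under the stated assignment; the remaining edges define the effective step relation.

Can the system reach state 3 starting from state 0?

Answer: UNREACHABLE

Trace:
7 transition(s) survive guard evaluation.
Layer 0: {0}
Layer 1: {6}  cumulative {0,6}
R = {0,6}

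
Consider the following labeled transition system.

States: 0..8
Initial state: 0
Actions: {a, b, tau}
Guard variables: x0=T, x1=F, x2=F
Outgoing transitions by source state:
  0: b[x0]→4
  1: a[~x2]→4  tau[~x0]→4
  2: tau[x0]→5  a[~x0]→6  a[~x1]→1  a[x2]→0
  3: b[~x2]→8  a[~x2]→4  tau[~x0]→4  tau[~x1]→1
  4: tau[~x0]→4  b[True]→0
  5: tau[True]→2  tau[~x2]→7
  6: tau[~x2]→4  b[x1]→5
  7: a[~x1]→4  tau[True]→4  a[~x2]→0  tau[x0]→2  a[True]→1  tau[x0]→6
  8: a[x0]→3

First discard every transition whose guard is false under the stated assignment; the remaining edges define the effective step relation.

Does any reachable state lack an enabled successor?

Answer: DEADLOCK-FREE

Working:
Reachable = {0,4}
  0: b→4  [1 out]
  4: b→0  [1 out]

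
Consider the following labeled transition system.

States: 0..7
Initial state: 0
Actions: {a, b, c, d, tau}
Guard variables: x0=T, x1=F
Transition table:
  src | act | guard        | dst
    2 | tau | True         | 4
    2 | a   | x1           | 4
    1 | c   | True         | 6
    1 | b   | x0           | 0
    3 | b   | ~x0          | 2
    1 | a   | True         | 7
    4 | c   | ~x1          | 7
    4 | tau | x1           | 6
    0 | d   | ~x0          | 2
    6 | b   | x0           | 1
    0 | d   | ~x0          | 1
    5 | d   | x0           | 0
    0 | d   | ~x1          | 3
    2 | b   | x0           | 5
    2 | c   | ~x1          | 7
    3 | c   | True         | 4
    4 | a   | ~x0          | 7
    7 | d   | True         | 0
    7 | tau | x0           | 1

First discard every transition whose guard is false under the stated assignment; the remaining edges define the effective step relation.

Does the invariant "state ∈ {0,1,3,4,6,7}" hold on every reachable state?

Allowed set {0,1,3,4,6,7}
Reachable = {0,1,3,4,6,7}
  0: ✓
  1: ✓
  3: ✓
  4: ✓
  6: ✓
  7: ✓

Answer: INVARIANT HOLDS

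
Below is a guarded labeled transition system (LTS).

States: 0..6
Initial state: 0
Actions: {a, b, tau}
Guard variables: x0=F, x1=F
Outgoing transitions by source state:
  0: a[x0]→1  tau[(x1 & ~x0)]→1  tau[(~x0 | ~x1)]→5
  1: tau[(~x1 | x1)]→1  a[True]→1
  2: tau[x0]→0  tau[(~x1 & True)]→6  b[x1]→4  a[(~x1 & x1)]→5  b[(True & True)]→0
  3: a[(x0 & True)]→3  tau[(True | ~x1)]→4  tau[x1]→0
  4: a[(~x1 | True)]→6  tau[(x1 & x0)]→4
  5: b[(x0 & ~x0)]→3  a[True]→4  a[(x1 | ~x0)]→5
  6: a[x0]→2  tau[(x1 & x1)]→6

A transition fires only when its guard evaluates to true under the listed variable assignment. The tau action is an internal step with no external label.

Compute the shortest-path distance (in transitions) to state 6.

BFS to 6:
  Layer 0: {0}
  Layer 1: {5}
  Layer 2: {4}
  Layer 3: {6}
6 enters at depth 3; path tau·a·a

Answer: 3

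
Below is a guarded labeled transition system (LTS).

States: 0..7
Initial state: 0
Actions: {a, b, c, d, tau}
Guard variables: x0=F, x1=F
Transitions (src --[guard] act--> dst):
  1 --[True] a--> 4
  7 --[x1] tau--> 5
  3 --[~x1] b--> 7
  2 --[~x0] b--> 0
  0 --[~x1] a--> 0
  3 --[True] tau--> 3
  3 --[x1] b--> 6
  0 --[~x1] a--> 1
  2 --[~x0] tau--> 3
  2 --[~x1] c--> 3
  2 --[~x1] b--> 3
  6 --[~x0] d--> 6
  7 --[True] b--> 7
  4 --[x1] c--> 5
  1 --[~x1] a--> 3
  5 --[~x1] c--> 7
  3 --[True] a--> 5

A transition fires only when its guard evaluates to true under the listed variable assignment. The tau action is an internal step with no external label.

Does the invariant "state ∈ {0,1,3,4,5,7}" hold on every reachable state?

Answer: INVARIANT HOLDS

Trace:
Allowed set {0,1,3,4,5,7}
Reach set: {0,1,3,4,5,7}
  0: ✓
  1: ✓
  3: ✓
  4: ✓
  5: ✓
  7: ✓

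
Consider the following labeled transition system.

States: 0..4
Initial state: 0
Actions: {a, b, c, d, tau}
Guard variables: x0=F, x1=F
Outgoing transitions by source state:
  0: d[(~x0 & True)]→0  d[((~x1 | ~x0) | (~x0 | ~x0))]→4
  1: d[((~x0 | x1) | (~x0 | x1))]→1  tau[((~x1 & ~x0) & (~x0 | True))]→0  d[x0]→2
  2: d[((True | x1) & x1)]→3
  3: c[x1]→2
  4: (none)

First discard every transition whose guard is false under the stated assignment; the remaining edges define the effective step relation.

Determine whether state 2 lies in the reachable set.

Answer: UNREACHABLE

Working:
4 transition(s) survive guard evaluation.
Layer 0: {0}
Layer 1: {4}  now seen {0,4}
Reach set: {0,4}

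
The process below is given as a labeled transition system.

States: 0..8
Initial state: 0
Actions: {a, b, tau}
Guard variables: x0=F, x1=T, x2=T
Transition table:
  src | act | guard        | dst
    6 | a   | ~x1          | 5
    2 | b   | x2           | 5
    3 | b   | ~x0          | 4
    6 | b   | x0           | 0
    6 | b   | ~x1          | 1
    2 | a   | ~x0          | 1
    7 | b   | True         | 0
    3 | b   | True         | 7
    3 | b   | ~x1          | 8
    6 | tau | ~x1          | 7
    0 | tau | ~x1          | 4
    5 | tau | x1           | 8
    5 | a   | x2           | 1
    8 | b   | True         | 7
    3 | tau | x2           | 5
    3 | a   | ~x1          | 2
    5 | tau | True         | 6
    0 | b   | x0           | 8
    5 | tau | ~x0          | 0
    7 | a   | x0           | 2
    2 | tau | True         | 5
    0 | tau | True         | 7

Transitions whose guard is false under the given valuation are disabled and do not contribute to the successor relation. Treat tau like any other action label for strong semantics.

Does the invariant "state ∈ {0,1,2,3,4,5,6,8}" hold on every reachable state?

Allowed set {0,1,2,3,4,5,6,8}
Reach set: {0,7}
  0: safe
  7: outside
counterexample path to 7: tau

Answer: INVARIANT VIOLATED at state 7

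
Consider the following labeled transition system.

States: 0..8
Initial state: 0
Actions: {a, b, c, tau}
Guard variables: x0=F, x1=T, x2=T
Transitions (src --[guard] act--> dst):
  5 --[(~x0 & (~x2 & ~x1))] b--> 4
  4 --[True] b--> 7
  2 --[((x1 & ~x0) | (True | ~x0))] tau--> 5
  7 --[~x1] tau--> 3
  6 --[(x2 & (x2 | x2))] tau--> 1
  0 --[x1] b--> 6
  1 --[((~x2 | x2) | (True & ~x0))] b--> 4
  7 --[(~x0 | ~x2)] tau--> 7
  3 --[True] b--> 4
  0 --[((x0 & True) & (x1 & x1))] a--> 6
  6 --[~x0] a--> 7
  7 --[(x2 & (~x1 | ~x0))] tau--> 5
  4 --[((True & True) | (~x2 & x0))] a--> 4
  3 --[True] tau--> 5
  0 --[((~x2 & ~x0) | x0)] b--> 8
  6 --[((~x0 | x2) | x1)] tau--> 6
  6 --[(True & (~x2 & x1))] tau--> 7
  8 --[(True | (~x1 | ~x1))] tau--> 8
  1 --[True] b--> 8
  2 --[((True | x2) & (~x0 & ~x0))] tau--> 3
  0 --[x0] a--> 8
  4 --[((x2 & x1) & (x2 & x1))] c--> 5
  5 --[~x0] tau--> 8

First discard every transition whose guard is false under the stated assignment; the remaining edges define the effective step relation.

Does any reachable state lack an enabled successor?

Reachable = {0,1,4,5,6,7,8}
  0: b→6  [1 exit(s)]
  1: b→4  b→8  [2 exit(s)]
  4: a→4  b→7  c→5  [3 exit(s)]
  5: tau→8  [1 exit(s)]
  6: a→7  tau→1  tau→6  [3 exit(s)]
  7: tau→5  tau→7  [2 exit(s)]
  8: tau→8  [1 exit(s)]

Answer: DEADLOCK-FREE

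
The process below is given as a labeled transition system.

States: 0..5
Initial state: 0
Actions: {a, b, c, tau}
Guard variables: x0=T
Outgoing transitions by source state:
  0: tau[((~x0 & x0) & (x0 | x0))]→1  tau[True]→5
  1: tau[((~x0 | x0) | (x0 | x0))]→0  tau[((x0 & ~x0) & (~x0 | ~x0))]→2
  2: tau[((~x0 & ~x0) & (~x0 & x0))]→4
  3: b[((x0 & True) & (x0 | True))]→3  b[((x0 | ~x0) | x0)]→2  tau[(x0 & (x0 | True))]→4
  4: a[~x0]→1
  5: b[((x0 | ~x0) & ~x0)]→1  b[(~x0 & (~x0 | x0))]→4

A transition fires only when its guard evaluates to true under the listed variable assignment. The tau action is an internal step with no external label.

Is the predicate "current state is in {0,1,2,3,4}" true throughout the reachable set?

Inv-set: {0,1,2,3,4}
R = {0,5}
  0: ✓
  5: outside
counterexample path to 5: tau

Answer: INVARIANT VIOLATED at state 5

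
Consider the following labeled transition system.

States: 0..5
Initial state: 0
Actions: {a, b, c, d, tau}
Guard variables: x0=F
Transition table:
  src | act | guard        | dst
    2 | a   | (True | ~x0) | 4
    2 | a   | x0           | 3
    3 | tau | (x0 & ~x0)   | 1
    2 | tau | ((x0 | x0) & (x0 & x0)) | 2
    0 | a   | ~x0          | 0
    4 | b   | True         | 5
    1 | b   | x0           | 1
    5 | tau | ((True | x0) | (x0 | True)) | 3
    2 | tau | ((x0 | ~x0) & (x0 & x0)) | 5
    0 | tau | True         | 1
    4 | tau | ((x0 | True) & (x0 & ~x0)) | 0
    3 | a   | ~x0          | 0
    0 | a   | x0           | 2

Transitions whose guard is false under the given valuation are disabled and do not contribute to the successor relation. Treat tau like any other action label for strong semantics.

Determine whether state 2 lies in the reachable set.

6 transition(s) survive guard evaluation.
depth 0: {0}
depth 1: {1}  total {0,1}
R = {0,1}

Answer: UNREACHABLE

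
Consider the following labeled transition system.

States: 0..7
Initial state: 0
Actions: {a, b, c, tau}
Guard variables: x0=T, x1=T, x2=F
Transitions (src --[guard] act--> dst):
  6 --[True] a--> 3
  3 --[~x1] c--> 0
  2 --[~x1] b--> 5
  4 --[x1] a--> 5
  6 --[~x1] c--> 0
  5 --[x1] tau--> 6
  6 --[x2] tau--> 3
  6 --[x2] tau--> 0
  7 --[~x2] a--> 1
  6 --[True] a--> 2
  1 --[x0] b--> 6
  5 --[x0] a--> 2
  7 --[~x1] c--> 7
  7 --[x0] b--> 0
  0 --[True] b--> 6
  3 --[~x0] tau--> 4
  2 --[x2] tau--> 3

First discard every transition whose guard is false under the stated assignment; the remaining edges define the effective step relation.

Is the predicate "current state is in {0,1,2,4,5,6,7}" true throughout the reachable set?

Safe = {0,1,2,4,5,6,7}
Reach set: {0,2,3,6}
  0: ok
  2: ok
  3: outside
  6: ok
reach 3 via b·a — violates

Answer: INVARIANT VIOLATED at state 3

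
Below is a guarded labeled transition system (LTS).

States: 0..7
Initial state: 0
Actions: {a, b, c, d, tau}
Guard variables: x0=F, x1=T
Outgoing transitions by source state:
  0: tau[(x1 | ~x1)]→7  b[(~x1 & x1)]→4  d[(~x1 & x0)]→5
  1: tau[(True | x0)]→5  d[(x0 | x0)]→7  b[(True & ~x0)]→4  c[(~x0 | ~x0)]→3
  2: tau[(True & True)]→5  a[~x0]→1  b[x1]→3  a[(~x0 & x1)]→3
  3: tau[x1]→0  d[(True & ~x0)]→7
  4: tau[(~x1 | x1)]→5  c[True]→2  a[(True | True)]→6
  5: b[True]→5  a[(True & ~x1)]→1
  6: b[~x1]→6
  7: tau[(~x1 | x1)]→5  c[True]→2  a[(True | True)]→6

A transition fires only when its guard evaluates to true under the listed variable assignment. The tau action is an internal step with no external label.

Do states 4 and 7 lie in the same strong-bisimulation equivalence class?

Compute ~ classes (split until stable):
  round 0: {{0,1,2,3,4,5,6,7}}
  round 1: {{0},{1},{2},{3},{4,7},{5},{6}}
Fixed point at round 2; 7 class(es).
class of 4: {4,7}; class of 7: {4,7}

Answer: BISIMILAR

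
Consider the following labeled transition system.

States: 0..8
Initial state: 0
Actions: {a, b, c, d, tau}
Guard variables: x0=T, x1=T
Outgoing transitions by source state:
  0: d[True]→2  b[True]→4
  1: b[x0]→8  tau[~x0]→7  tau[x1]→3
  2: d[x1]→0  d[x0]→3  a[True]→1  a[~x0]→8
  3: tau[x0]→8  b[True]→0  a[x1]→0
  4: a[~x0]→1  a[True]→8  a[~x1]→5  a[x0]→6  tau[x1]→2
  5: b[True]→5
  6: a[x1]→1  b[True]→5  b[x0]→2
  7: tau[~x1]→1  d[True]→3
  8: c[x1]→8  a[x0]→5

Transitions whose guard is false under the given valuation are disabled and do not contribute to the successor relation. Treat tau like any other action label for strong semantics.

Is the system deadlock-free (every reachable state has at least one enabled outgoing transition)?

Answer: DEADLOCK-FREE

Working:
R = {0,1,2,3,4,5,6,8}
  0: b→4  d→2  [2 exit(s)]
  1: b→8  tau→3  [2 exit(s)]
  2: a→1  d→0  d→3  [3 exit(s)]
  3: a→0  b→0  tau→8  [3 exit(s)]
  4: a→6  a→8  tau→2  [3 exit(s)]
  5: b→5  [1 exit(s)]
  6: a→1  b→2  b→5  [3 exit(s)]
  8: a→5  c→8  [2 exit(s)]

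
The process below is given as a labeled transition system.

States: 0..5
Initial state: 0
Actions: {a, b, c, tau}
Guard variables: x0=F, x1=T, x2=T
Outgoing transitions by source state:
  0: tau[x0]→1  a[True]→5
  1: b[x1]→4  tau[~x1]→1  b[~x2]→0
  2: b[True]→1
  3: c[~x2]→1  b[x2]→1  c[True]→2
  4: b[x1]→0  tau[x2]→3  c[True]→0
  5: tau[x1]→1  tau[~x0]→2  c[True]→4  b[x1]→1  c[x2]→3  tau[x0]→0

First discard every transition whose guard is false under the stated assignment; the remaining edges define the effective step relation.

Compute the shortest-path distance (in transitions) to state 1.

Answer: 2

Working:
Breadth-first toward 1:
  depth 0: {0}
  depth 1: {5}
  depth 2: {1,2,3,4}
first hit 1 at d=2 via a·b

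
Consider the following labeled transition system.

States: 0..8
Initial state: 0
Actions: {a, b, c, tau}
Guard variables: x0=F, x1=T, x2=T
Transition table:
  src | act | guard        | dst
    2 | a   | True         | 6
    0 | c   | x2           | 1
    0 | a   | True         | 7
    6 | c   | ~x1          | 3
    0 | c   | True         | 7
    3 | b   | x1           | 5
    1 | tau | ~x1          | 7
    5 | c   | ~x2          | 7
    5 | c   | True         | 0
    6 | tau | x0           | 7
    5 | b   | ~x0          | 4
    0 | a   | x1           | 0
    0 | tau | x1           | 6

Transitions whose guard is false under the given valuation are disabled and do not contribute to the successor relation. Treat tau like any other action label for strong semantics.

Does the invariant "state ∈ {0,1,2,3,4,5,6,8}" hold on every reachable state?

Answer: INVARIANT VIOLATED at state 7

Analysis:
Inv-set: {0,1,2,3,4,5,6,8}
R = {0,1,6,7}
  0: ✓
  1: ✓
  6: ✓
  7: VIOLATES
counterexample path to 7: c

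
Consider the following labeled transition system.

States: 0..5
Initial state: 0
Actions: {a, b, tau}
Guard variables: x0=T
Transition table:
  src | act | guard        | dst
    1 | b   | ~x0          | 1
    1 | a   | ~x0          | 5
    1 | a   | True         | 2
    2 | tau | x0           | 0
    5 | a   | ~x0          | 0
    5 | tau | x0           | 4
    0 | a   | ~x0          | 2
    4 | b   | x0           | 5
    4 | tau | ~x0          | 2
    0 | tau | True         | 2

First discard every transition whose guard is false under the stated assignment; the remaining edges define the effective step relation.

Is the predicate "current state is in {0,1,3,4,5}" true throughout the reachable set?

Inv-set: {0,1,3,4,5}
R = {0,2}
  0: ✓
  2: VIOLATES
reach 2 via tau — violates

Answer: INVARIANT VIOLATED at state 2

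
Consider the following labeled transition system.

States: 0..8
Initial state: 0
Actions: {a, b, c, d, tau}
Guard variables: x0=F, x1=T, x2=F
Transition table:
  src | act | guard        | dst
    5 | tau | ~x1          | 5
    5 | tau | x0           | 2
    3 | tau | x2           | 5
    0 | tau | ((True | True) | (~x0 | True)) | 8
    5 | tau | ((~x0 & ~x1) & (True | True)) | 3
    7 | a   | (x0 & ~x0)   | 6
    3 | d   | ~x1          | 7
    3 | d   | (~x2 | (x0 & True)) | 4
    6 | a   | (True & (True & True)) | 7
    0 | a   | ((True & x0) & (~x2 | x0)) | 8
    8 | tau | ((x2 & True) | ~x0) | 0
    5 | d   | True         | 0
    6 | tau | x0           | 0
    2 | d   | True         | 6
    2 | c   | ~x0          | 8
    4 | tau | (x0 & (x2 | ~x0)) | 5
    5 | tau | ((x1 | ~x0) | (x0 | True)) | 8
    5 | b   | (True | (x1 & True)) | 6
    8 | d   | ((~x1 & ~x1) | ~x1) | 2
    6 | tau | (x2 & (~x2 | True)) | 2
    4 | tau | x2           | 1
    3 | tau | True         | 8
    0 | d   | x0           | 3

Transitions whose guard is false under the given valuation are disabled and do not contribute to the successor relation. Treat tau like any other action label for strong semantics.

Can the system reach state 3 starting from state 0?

10 transition(s) survive guard evaluation.
Layer 0: {0}
Layer 1: {8}  total {0,8}
Reach set: {0,8}

Answer: UNREACHABLE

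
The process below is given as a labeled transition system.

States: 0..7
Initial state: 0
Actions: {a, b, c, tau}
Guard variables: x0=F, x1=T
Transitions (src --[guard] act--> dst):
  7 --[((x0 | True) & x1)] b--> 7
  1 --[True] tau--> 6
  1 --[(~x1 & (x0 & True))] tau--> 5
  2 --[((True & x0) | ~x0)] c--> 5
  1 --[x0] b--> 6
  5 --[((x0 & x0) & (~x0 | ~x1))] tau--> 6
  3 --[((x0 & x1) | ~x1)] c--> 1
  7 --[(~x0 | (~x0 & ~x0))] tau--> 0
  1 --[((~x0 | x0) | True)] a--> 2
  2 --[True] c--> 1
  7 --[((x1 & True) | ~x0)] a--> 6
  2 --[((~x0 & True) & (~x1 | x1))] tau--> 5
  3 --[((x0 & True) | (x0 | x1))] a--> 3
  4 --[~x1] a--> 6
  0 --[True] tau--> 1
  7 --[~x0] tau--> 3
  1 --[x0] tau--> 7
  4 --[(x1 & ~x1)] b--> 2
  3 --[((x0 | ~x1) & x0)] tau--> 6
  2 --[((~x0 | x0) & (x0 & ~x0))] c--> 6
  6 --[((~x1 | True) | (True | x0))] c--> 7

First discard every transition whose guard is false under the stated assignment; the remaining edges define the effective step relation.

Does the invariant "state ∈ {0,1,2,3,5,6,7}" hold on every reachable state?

Answer: INVARIANT HOLDS

Working:
Safe = {0,1,2,3,5,6,7}
R = {0,1,2,3,5,6,7}
  0: ok
  1: ok
  2: ok
  3: ok
  5: ok
  6: ok
  7: ok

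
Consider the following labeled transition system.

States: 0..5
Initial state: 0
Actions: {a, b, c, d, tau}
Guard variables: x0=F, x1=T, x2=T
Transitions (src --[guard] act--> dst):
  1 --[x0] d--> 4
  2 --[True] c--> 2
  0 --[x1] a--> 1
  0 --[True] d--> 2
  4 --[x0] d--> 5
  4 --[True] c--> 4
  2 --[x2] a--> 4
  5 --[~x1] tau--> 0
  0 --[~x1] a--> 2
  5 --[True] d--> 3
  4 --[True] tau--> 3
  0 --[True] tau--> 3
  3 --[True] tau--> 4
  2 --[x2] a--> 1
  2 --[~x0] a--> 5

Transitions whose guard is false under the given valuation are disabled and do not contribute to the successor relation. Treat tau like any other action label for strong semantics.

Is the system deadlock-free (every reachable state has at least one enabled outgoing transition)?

R = {0,1,2,3,4,5}
  0: a→1  d→2  tau→3  [3 out]
  1: ∅  [deadlock]
  2: a→1  a→4  a→5  c→2  [4 out]
  3: tau→4  [1 out]
  4: c→4  tau→3  [2 out]
  5: d→3  [1 out]
witness 1: a

Answer: DEADLOCK at state 1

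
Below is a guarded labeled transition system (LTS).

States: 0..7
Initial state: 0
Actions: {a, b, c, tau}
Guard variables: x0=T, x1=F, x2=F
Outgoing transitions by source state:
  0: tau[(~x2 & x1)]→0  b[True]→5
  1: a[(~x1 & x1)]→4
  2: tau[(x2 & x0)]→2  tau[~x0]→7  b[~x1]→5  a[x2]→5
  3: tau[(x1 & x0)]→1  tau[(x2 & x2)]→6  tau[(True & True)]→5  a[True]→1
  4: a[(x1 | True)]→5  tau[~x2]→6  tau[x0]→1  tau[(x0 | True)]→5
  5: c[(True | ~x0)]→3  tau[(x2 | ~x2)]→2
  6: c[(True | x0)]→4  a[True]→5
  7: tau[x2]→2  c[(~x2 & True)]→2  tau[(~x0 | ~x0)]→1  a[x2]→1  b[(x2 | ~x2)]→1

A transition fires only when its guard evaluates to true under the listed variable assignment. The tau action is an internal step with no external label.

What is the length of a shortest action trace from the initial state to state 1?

Answer: 3

Trace:
Layered search for 1:
  depth 0: {0}
  depth 1: {5}
  depth 2: {2,3}
  depth 3: {1}
first hit 1 at d=3 via b·c·a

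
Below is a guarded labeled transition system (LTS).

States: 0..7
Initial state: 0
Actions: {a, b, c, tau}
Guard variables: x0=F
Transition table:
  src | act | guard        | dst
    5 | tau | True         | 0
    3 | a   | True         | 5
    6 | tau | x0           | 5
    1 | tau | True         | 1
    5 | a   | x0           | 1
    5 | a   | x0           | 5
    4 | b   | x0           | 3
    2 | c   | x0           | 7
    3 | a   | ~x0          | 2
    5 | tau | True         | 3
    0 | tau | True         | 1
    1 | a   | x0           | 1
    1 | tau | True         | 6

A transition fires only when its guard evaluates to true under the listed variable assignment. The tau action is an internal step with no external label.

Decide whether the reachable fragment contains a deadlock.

R = {0,1,6}
  0: tau→1  [1 out]
  1: tau→1  tau→6  [2 out]
  6: ∅  [STUCK]
trace reaching 6: tau·tau

Answer: DEADLOCK at state 6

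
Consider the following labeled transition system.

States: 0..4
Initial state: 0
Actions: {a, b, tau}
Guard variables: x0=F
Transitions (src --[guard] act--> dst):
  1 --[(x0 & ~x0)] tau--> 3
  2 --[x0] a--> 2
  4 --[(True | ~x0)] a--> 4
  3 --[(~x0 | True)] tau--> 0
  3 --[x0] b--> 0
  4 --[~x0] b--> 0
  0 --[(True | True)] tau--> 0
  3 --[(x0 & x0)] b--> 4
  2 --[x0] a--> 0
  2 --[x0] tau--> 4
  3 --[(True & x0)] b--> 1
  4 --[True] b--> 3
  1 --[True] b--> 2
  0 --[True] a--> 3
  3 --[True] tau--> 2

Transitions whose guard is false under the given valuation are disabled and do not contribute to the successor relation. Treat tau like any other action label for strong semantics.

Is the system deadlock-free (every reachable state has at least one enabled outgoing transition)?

R = {0,2,3}
  0: a→3  tau→0  [2 exit(s)]
  2: ∅  [STUCK]
  3: tau→0  tau→2  [2 exit(s)]
trace reaching 2: a·tau

Answer: DEADLOCK at state 2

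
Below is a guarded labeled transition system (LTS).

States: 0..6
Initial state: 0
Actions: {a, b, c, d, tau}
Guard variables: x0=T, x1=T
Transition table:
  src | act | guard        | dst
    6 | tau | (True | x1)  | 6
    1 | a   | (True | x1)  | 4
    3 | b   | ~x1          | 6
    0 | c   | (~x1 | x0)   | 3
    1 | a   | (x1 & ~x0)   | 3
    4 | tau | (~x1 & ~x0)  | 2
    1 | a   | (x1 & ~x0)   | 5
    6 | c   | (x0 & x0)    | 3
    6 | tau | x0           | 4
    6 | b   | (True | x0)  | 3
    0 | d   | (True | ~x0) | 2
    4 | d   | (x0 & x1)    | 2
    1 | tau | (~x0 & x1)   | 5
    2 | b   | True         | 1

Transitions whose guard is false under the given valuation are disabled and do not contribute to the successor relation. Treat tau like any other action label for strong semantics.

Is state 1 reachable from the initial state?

Answer: REACHABLE

Trace:
After dropping false guards: 9 live edges.
L0 = {0}
L1 = {2,3}  cumulative {0,2,3}
L2 = {1}  cumulative {0,1,2,3}
L3 = {4}  cumulative {0,1,2,3,4}
R = {0,1,2,3,4}
Path to 1: d·b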